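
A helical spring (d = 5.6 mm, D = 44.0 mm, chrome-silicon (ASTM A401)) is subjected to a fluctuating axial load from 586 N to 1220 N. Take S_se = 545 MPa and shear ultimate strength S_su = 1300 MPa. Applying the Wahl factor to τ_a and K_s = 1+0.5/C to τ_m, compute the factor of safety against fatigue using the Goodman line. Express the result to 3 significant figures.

C = D/d = 44.0/5.6 = 7.8571; K_W = (4C−1)/(4C−4)+0.615/C = 1.1876; K_s = 1+0.5/C = 1.0636
F_a = (F_max−F_min)/2 = 317 N; F_m = (F_max+F_min)/2 = 903 N
τ_a = K_W·8F_aD/(πd³) = 1.1876 × 202.25 = 240.2 MPa
τ_m = K_s·8F_mD/(πd³) = 1.0636 × 576.12 = 612.79 MPa
Goodman: 1/n_f = τ_a/S_se + τ_m/S_su = 240.2/545 + 612.79/1300 = 0.44074 + 0.47137 = 0.91211
n_f = 1/0.91211 = 1.096

1.10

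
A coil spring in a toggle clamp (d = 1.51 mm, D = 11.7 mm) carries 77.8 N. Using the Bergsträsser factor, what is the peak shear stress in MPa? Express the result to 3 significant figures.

793 MPa

Spring index C = D/d = 11.7/1.51 = 7.7483
K_B = (4C+2)/(4C−3) = 32.993/27.993 = 1.1786
τ₀ = 8FD/(πd³) = 8·77.8·11.7/(π·1.51³) = 7282.08/10.816 = 673.25 MPa
τ_max = K·τ₀ = 1.1786 × 673.25 = 793.5 MPa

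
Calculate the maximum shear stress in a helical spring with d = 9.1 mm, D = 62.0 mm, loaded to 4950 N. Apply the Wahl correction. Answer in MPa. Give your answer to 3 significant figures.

Spring index C = D/d = 62.0/9.1 = 6.8132
K_W = (4C−1)/(4C−4) + 0.615/C = 26.253/23.253 + 0.0903 = 1.2193
τ₀ = 8FD/(πd³) = 8·4950·62.0/(π·9.1³) = 2.4552e+06/2367.4 = 1037.1 MPa
τ_max = K·τ₀ = 1.2193 × 1037.1 = 1264.5 MPa

1260 MPa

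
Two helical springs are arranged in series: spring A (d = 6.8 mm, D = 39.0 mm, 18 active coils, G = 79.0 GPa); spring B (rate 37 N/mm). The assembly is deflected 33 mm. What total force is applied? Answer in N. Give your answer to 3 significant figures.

k_A = Gd⁴/(8D³N_a) = (79.0×10³)(6.8⁴)/(8·39.0³·18) = 19.775 N/mm
Series: 1/k_eq = 1/19.775 + 1/37 = 0.077597; k_eq = 12.887 N/mm
F = k_eq·δ = 12.887·33 = 425.27 N

425 N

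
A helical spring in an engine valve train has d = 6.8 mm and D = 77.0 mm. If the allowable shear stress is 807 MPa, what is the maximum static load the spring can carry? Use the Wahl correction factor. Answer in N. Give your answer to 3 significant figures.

1150 N

C = D/d = 77.0/6.8 = 11.3235
K_W = (4C−1)/(4C−4) + 0.615/C = 44.294/41.294 + 0.0543 = 1.1270
τ_max = K·8FD/(πd³) → F_max = τ_allow·πd³/(8DK)
F_max = 807·π·6.8³/(8·77.0·1.1270) = 7.9717e+05/694.21 = 1148.3 N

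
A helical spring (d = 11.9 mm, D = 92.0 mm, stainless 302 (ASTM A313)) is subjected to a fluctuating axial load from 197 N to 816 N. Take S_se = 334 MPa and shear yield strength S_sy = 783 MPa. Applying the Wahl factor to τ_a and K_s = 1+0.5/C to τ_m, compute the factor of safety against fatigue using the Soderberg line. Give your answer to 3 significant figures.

4.01

C = D/d = 92.0/11.9 = 7.7311; K_W = (4C−1)/(4C−4)+0.615/C = 1.1910; K_s = 1+0.5/C = 1.0647
F_a = (F_max−F_min)/2 = 309.5 N; F_m = (F_max+F_min)/2 = 506.5 N
τ_a = K_W·8F_aD/(πd³) = 1.1910 × 43.028 = 51.245 MPa
τ_m = K_s·8F_mD/(πd³) = 1.0647 × 70.415 = 74.969 MPa
Soderberg: 1/n_f = τ_a/S_se + τ_m/S_sy = 51.245/334 + 74.969/783 = 0.15343 + 0.09575 = 0.24917
n_f = 1/0.24917 = 4.013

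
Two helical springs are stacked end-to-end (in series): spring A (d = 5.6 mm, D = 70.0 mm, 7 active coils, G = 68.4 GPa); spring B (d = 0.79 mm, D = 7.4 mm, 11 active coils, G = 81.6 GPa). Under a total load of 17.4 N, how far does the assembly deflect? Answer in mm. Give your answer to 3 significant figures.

k_A = Gd⁴/(8D³N_a) = (68.4×10³)(5.6⁴)/(8·70.0³·7) = 3.5021 N/mm
k_B = Gd⁴/(8D³N_a) = (81.6×10³)(0.79⁴)/(8·7.4³·11) = 0.89129 N/mm
Series: 1/k_eq = 1/3.5021 + 1/0.89129 = 1.4075; k_eq = 0.71047 N/mm
δ = F/k_eq = 17.4/0.71047 = 24.491 mm

24.5 mm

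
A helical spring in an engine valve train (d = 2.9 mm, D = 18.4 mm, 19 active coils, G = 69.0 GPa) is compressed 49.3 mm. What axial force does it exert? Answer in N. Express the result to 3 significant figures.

k = Gd⁴/(8D³N_a) = (69.0×10³)(2.9⁴)/(8·18.4³·19) = 5.154 N/mm
F = k·δ = 5.154 × 49.3 = 254.09 N

254 N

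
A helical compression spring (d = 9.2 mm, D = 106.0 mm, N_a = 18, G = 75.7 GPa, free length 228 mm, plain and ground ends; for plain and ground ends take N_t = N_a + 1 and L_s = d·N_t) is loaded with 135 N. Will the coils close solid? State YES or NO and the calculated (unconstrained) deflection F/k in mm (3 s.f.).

k = Gd⁴/(8D³N_a) = (75.7×10³)(9.2⁴)/(8·106.0³·18) = 3.162 N/mm
N_t = 19; L_s = 9.2·19 = 174.8 mm; δ_solid = L₀ − L_s = 228 − 174.8 = 53.2 mm
δ = F/k = 135/3.162 = 42.694 mm
δ < δ_solid → spring does not go solid

NO, δ = 42.7 mm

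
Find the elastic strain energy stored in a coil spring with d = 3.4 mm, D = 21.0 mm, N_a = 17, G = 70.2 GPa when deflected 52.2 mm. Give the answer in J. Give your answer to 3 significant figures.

k = Gd⁴/(8D³N_a) = (70.2×10³)(3.4⁴)/(8·21.0³·17) = 7.4483 N/mm
U = ½kδ² = 0.5 × 7.4483 × 52.2² = 10148 N·mm = 10.148 J

10.1 J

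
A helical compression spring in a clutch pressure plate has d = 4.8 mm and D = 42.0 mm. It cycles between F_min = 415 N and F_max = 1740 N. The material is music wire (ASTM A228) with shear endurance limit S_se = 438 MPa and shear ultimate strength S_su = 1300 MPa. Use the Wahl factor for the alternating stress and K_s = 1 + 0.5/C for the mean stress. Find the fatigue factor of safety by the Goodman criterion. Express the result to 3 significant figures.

C = D/d = 42.0/4.8 = 8.7500; K_W = (4C−1)/(4C−4)+0.615/C = 1.1671; K_s = 1+0.5/C = 1.0571
F_a = (F_max−F_min)/2 = 662.5 N; F_m = (F_max+F_min)/2 = 1077.5 N
τ_a = K_W·8F_aD/(πd³) = 1.1671 × 640.7 = 747.73 MPa
τ_m = K_s·8F_mD/(πd³) = 1.0571 × 1042 = 1101.6 MPa
Goodman: 1/n_f = τ_a/S_se + τ_m/S_su = 747.73/438 + 1101.6/1300 = 1.70715 + 0.84737 = 2.5545
n_f = 1/2.5545 = 0.3915

0.391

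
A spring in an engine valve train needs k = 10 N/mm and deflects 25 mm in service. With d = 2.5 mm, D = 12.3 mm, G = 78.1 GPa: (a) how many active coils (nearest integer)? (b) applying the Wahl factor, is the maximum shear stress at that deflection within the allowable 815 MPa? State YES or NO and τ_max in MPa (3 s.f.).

(a) 20 coils; (b) YES, τ_max = 676 MPa

N_a = Gd⁴/(8D³k) = (78.1×10³)(2.5⁴)/(8·12.3³·10) = 20.49 → N_a = 20
Actual rate k = Gd⁴/(8D³·20) = 10.247 N/mm
Working load F = kδ = 10.247·25 = 256.16 N
C = 12.3/2.5 = 4.9200; K_W = (4C−1)/(4C−4)+0.615/C = 1.3163
τ_max = K_W·8FD/(πd³) = 1.3163·513.5 = 675.93 MPa
τ_max ≤ 815 MPa → acceptable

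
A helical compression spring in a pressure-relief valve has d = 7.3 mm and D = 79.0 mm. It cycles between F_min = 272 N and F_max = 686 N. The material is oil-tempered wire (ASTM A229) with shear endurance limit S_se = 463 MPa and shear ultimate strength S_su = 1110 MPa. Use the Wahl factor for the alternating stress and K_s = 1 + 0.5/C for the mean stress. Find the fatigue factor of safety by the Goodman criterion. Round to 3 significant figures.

C = D/d = 79.0/7.3 = 10.8219; K_W = (4C−1)/(4C−4)+0.615/C = 1.1332; K_s = 1+0.5/C = 1.0462
F_a = (F_max−F_min)/2 = 207 N; F_m = (F_max+F_min)/2 = 479 N
τ_a = K_W·8F_aD/(πd³) = 1.1332 × 107.05 = 121.3 MPa
τ_m = K_s·8F_mD/(πd³) = 1.0462 × 247.7 = 259.15 MPa
Goodman: 1/n_f = τ_a/S_se + τ_m/S_su = 121.3/463 + 259.15/1110 = 0.26199 + 0.23347 = 0.49546
n_f = 1/0.49546 = 2.018

2.02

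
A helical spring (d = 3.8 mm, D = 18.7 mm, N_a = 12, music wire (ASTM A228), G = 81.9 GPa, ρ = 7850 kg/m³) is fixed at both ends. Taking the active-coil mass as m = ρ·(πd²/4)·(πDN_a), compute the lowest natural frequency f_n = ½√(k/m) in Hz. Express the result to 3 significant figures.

k = Gd⁴/(8D³N_a) = (81.9×10³)(3.8⁴)/(8·18.7³·12) = 27.203 N/mm = 27203 N/m
Wire length L = πDN_a = π·18.7·12 = 704.97 mm
m = ρ·(πd²/4)·L = 7850 × 11.341×10⁻⁶ m² × 0.70497 m = 0.062762 kg
f_n = ½√(k/m) = 0.5·√(27203/0.062762) = 0.5·√(4.3343e+05) = 329.18 Hz

329 Hz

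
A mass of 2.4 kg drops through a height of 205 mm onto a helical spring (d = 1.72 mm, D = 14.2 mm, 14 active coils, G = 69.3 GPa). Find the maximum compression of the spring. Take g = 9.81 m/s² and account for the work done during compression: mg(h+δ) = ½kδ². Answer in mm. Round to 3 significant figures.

85.0 mm

k = Gd⁴/(8D³N_a) = (69.3×10³)(1.72⁴)/(8·14.2³·14) = 1.8913 N/mm
W = mg = 2.4 × 9.81 = 23.544 N
½kδ² − Wδ − Wh = 0 → δ = (W + √(W² + 2kWh))/k
δ = (23.544 + √(554.32 + 18256.9))/1.8913 = (23.544 + 137.15)/1.8913 = 84.966 mm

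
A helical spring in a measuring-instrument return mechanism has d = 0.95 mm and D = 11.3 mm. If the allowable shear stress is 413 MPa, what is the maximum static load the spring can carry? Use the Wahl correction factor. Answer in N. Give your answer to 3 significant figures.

11.0 N

C = D/d = 11.3/0.95 = 11.8947
K_W = (4C−1)/(4C−4) + 0.615/C = 46.579/43.579 + 0.0517 = 1.1205
τ_max = K·8FD/(πd³) → F_max = τ_allow·πd³/(8DK)
F_max = 413·π·0.95³/(8·11.3·1.1205) = 1112.4/101.3 = 10.982 N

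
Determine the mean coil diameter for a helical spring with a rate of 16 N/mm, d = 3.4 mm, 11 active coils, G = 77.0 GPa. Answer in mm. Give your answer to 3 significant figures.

19.4 mm

D = (Gd⁴/(8N_a·k))^(1/3) = (77.0×10³·3.4⁴/(8·11·16))^(1/3)
  = (7308.09)^(1/3) = 19.4059 mm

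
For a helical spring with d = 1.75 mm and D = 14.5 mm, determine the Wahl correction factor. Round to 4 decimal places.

C = D/d = 14.5/1.75 = 8.2857
K_W = (4C−1)/(4C−4) + 0.615/C = 32.143/29.143 + 0.0742 = 1.1772

1.1772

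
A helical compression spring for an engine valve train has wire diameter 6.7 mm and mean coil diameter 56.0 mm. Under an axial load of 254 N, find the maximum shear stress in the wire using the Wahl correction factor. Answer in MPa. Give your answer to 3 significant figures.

Spring index C = D/d = 56.0/6.7 = 8.3582
K_W = (4C−1)/(4C−4) + 0.615/C = 32.433/29.433 + 0.0736 = 1.1755
τ₀ = 8FD/(πd³) = 8·254·56.0/(π·6.7³) = 113792/944.87 = 120.43 MPa
τ_max = K·τ₀ = 1.1755 × 120.43 = 141.57 MPa

142 MPa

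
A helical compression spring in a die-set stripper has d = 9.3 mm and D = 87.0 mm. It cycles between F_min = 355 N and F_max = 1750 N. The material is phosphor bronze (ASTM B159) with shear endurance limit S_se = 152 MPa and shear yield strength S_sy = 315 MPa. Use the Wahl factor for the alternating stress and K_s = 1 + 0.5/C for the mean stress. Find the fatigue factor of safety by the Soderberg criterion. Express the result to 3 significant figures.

0.412

C = D/d = 87.0/9.3 = 9.3548; K_W = (4C−1)/(4C−4)+0.615/C = 1.1555; K_s = 1+0.5/C = 1.0534
F_a = (F_max−F_min)/2 = 697.5 N; F_m = (F_max+F_min)/2 = 1052.5 N
τ_a = K_W·8F_aD/(πd³) = 1.1555 × 192.11 = 221.99 MPa
τ_m = K_s·8F_mD/(πd³) = 1.0534 × 289.89 = 305.38 MPa
Soderberg: 1/n_f = τ_a/S_se + τ_m/S_sy = 221.99/152 + 305.38/315 = 1.46044 + 0.96947 = 2.4299
n_f = 1/2.4299 = 0.4115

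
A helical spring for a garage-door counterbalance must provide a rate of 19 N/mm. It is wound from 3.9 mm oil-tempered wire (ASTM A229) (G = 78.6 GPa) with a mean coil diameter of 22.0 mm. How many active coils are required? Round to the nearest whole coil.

11

N_a = Gd⁴/(8D³k) = (78.6×10³ × 3.9⁴)/(8 × 22.0³ × 19)
    = 1.81836e+07 / 1.6185e+06 = 11.23 → 11 coils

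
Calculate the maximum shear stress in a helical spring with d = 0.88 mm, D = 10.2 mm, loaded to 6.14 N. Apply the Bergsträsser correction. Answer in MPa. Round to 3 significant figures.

Spring index C = D/d = 10.2/0.88 = 11.5909
K_B = (4C+2)/(4C−3) = 48.364/43.364 = 1.1153
τ₀ = 8FD/(πd³) = 8·6.14·10.2/(π·0.88³) = 501.024/2.1409 = 234.02 MPa
τ_max = K·τ₀ = 1.1153 × 234.02 = 261.01 MPa

261 MPa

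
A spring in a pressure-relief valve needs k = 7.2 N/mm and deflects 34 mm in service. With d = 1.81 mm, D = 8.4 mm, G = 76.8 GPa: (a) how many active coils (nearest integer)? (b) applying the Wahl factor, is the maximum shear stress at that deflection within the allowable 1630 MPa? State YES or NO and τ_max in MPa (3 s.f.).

N_a = Gd⁴/(8D³k) = (76.8×10³)(1.81⁴)/(8·8.4³·7.2) = 24.14 → N_a = 24
Actual rate k = Gd⁴/(8D³·24) = 7.2433 N/mm
Working load F = kδ = 7.2433·34 = 246.27 N
C = 8.4/1.81 = 4.6409; K_W = (4C−1)/(4C−4)+0.615/C = 1.3385
τ_max = K_W·8FD/(πd³) = 1.3385·888.38 = 1189.1 MPa
τ_max ≤ 1630 MPa → acceptable

(a) 24 coils; (b) YES, τ_max = 1190 MPa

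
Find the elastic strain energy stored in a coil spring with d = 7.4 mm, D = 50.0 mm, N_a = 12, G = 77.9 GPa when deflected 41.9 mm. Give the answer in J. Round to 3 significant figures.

k = Gd⁴/(8D³N_a) = (77.9×10³)(7.4⁴)/(8·50.0³·12) = 19.466 N/mm
U = ½kδ² = 0.5 × 19.466 × 41.9² = 17088 N·mm = 17.088 J

17.1 J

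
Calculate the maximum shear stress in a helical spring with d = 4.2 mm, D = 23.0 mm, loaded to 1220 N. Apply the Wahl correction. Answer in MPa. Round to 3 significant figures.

Spring index C = D/d = 23.0/4.2 = 5.4762
K_W = (4C−1)/(4C−4) + 0.615/C = 20.905/17.905 + 0.1123 = 1.2799
τ₀ = 8FD/(πd³) = 8·1220·23.0/(π·4.2³) = 224480/232.75 = 964.45 MPa
τ_max = K·τ₀ = 1.2799 × 964.45 = 1234.4 MPa

1230 MPa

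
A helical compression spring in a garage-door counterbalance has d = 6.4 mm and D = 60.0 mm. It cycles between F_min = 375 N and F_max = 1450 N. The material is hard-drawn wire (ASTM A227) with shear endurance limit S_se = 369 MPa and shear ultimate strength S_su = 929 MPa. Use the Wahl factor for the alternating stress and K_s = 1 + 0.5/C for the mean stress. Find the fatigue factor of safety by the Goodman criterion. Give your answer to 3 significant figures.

C = D/d = 60.0/6.4 = 9.3750; K_W = (4C−1)/(4C−4)+0.615/C = 1.1552; K_s = 1+0.5/C = 1.0533
F_a = (F_max−F_min)/2 = 537.5 N; F_m = (F_max+F_min)/2 = 912.5 N
τ_a = K_W·8F_aD/(πd³) = 1.1552 × 313.28 = 361.88 MPa
τ_m = K_s·8F_mD/(πd³) = 1.0533 × 531.84 = 560.21 MPa
Goodman: 1/n_f = τ_a/S_se + τ_m/S_su = 361.88/369 + 560.21/929 = 0.98071 + 0.60302 = 1.5837
n_f = 1/1.5837 = 0.6314

0.631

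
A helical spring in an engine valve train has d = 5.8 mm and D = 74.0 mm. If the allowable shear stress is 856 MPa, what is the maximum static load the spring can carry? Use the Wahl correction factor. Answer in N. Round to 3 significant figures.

C = D/d = 74.0/5.8 = 12.7586
K_W = (4C−1)/(4C−4) + 0.615/C = 50.034/47.034 + 0.0482 = 1.1120
τ_max = K·8FD/(πd³) → F_max = τ_allow·πd³/(8DK)
F_max = 856·π·5.8³/(8·74.0·1.1120) = 5.247e+05/658.3 = 797.05 N

797 N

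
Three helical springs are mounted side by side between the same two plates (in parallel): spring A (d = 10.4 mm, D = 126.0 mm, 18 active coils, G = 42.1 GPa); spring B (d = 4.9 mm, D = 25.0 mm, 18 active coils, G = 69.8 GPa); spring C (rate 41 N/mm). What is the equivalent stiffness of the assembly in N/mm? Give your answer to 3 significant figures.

k_A = Gd⁴/(8D³N_a) = (42.1×10³)(10.4⁴)/(8·126.0³·18) = 1.7098 N/mm
k_B = Gd⁴/(8D³N_a) = (69.8×10³)(4.9⁴)/(8·25.0³·18) = 17.884 N/mm
Parallel: k_eq = 1.7098 + 17.884 + 41 = 60.593 N/mm

60.6 N/mm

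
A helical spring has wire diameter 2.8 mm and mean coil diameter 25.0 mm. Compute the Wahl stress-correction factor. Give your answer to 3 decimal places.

C = D/d = 25.0/2.8 = 8.9286
K_W = (4C−1)/(4C−4) + 0.615/C = 34.714/31.714 + 0.0689 = 1.1635

1.163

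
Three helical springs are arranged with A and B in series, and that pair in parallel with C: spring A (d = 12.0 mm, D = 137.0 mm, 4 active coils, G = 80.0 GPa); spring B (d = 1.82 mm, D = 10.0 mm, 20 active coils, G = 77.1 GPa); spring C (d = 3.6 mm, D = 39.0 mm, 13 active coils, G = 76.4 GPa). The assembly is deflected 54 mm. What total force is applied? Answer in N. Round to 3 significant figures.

339 N

k_A = Gd⁴/(8D³N_a) = (80.0×10³)(12.0⁴)/(8·137.0³·4) = 20.161 N/mm
k_B = Gd⁴/(8D³N_a) = (77.1×10³)(1.82⁴)/(8·10.0³·20) = 5.2871 N/mm
k_C = Gd⁴/(8D³N_a) = (76.4×10³)(3.6⁴)/(8·39.0³·13) = 2.0801 N/mm
Springs A,B series: k_AB = 1/(1/20.161+1/5.2871) = 4.1887 N/mm; parallel with C: k_eq = 4.1887+2.0801 = 6.2687 N/mm
F = k_eq·δ = 6.2687·54 = 338.51 N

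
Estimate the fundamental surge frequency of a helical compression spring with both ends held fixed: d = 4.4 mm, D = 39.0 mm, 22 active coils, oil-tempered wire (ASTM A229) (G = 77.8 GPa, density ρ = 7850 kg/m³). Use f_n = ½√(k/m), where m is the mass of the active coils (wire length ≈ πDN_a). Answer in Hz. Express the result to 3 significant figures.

46.6 Hz

k = Gd⁴/(8D³N_a) = (77.8×10³)(4.4⁴)/(8·39.0³·22) = 2.7931 N/mm = 2793.1 N/m
Wire length L = πDN_a = π·39.0·22 = 2695.5 mm
m = ρ·(πd²/4)·L = 7850 × 15.205×10⁻⁶ m² × 2.6955 m = 0.32174 kg
f_n = ½√(k/m) = 0.5·√(2793.1/0.32174) = 0.5·√(8681.2) = 46.587 Hz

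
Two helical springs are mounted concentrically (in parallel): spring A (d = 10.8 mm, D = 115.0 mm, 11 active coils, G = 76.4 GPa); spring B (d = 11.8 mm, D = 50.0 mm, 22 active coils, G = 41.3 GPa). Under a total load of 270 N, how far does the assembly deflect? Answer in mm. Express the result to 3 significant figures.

6.11 mm

k_A = Gd⁴/(8D³N_a) = (76.4×10³)(10.8⁴)/(8·115.0³·11) = 7.7663 N/mm
k_B = Gd⁴/(8D³N_a) = (41.3×10³)(11.8⁴)/(8·50.0³·22) = 36.396 N/mm
Parallel: k_eq = 7.7663 + 36.396 = 44.162 N/mm
δ = F/k_eq = 270/44.162 = 6.1138 mm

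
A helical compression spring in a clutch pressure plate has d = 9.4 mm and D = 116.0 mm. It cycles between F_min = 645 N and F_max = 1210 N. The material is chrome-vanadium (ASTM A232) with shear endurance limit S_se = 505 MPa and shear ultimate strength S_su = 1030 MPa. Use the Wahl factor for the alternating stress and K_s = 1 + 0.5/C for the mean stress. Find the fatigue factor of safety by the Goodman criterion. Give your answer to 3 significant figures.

C = D/d = 116.0/9.4 = 12.3404; K_W = (4C−1)/(4C−4)+0.615/C = 1.1160; K_s = 1+0.5/C = 1.0405
F_a = (F_max−F_min)/2 = 282.5 N; F_m = (F_max+F_min)/2 = 927.5 N
τ_a = K_W·8F_aD/(πd³) = 1.1160 × 100.47 = 112.12 MPa
τ_m = K_s·8F_mD/(πd³) = 1.0405 × 329.86 = 343.22 MPa
Goodman: 1/n_f = τ_a/S_se + τ_m/S_su = 112.12/505 + 343.22/1030 = 0.22202 + 0.33323 = 0.55525
n_f = 1/0.55525 = 1.801

1.80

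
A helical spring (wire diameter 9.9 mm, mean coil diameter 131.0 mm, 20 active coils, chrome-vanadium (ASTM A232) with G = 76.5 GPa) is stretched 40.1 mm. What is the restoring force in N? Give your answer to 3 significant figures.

81.9 N

k = Gd⁴/(8D³N_a) = (76.5×10³)(9.9⁴)/(8·131.0³·20) = 2.043 N/mm
F = k·δ = 2.043 × 40.1 = 81.924 N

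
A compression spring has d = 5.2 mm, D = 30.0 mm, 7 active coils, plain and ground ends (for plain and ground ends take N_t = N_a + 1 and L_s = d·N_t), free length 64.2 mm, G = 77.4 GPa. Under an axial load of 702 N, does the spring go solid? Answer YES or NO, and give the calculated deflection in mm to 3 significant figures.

NO, δ = 18.8 mm

k = Gd⁴/(8D³N_a) = (77.4×10³)(5.2⁴)/(8·30.0³·7) = 37.429 N/mm
N_t = 8; L_s = 5.2·8 = 41.6 mm; δ_solid = L₀ − L_s = 64.2 − 41.6 = 22.6 mm
δ = F/k = 702/37.429 = 18.756 mm
δ < δ_solid → spring does not go solid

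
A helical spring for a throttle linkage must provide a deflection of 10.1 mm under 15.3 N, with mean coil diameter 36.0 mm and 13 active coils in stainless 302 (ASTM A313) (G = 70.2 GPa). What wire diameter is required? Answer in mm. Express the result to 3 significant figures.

Required rate k = F/δ = 15.3/10.1 = 1.5149 N/mm
d = (8D³N_a·k / G)^(1/4) = (8·36.0³·13·1.5149 / (70.2×10³))^0.25
  = (104.71)^0.25 = 3.1988 mm

3.20 mm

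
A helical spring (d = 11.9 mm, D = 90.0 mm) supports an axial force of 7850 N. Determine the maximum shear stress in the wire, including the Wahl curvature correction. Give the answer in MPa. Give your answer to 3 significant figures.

Spring index C = D/d = 90.0/11.9 = 7.5630
K_W = (4C−1)/(4C−4) + 0.615/C = 29.252/26.252 + 0.0813 = 1.1956
τ₀ = 8FD/(πd³) = 8·7850·90.0/(π·11.9³) = 5.652e+06/5294.1 = 1067.6 MPa
τ_max = K·τ₀ = 1.1956 × 1067.6 = 1276.4 MPa

1280 MPa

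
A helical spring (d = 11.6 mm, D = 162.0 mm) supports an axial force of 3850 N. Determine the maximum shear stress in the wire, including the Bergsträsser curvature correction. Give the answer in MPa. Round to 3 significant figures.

Spring index C = D/d = 162.0/11.6 = 13.9655
K_B = (4C+2)/(4C−3) = 57.862/52.862 = 1.0946
τ₀ = 8FD/(πd³) = 8·3850·162.0/(π·11.6³) = 4.9896e+06/4903.7 = 1017.5 MPa
τ_max = K·τ₀ = 1.0946 × 1017.5 = 1113.8 MPa

1110 MPa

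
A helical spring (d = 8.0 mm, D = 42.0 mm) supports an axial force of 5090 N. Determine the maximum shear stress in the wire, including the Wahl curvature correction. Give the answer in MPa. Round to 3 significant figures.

Spring index C = D/d = 42.0/8.0 = 5.2500
K_W = (4C−1)/(4C−4) + 0.615/C = 20.000/17.000 + 0.1171 = 1.2936
τ₀ = 8FD/(πd³) = 8·5090·42.0/(π·8.0³) = 1.71024e+06/1608.5 = 1063.3 MPa
τ_max = K·τ₀ = 1.2936 × 1063.3 = 1375.4 MPa

1380 MPa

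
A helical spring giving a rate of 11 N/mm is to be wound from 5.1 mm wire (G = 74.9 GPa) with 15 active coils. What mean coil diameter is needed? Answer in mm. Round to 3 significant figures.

D = (Gd⁴/(8N_a·k))^(1/3) = (74.9×10³·5.1⁴/(8·15·11))^(1/3)
  = (38387.4)^(1/3) = 33.7336 mm

33.7 mm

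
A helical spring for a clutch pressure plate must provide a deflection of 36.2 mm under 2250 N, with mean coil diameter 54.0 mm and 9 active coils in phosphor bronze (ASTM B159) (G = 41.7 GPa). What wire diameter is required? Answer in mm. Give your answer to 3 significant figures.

Required rate k = F/δ = 2250/36.2 = 62.155 N/mm
d = (8D³N_a·k / G)^(1/4) = (8·54.0³·9·62.155 / (41.7×10³))^0.25
  = (16899)^0.25 = 11.4015 mm

11.4 mm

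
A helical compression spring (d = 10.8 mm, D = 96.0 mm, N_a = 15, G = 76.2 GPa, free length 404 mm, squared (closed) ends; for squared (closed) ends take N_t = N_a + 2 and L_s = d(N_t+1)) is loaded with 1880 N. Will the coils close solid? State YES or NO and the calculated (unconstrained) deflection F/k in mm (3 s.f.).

k = Gd⁴/(8D³N_a) = (76.2×10³)(10.8⁴)/(8·96.0³·15) = 9.7646 N/mm
N_t = 17; L_s = 10.8·18 = 194.4 mm; δ_solid = L₀ − L_s = 404 − 194.4 = 209.6 mm
δ = F/k = 1880/9.7646 = 192.53 mm
δ < δ_solid → spring does not go solid

NO, δ = 193 mm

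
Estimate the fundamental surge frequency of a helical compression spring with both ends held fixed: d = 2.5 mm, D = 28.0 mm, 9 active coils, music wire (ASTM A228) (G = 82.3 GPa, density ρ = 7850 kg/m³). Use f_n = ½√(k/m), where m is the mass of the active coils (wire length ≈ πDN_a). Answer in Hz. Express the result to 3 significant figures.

k = Gd⁴/(8D³N_a) = (82.3×10³)(2.5⁴)/(8·28.0³·9) = 2.034 N/mm = 2034 N/m
Wire length L = πDN_a = π·28.0·9 = 791.68 mm
m = ρ·(πd²/4)·L = 7850 × 4.9087×10⁻⁶ m² × 0.79168 m = 0.030506 kg
f_n = ½√(k/m) = 0.5·√(2034/0.030506) = 0.5·√(66675) = 129.11 Hz

129 Hz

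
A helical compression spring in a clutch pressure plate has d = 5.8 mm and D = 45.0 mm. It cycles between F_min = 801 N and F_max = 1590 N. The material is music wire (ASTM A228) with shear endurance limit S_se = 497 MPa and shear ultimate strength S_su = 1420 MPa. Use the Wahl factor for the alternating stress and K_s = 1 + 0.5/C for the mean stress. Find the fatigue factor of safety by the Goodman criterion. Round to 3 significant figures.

C = D/d = 45.0/5.8 = 7.7586; K_W = (4C−1)/(4C−4)+0.615/C = 1.1902; K_s = 1+0.5/C = 1.0644
F_a = (F_max−F_min)/2 = 394.5 N; F_m = (F_max+F_min)/2 = 1195.5 N
τ_a = K_W·8F_aD/(πd³) = 1.1902 × 231.69 = 275.77 MPa
τ_m = K_s·8F_mD/(πd³) = 1.0644 × 702.13 = 747.38 MPa
Goodman: 1/n_f = τ_a/S_se + τ_m/S_su = 275.77/497 + 747.38/1420 = 0.55487 + 0.52632 = 1.0812
n_f = 1/1.0812 = 0.9249

0.925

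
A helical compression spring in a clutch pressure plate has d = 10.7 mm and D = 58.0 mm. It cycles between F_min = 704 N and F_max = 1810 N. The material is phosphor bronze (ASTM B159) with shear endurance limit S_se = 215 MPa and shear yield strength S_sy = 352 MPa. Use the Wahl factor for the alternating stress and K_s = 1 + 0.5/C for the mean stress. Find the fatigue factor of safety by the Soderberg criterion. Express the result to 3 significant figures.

1.15

C = D/d = 58.0/10.7 = 5.4206; K_W = (4C−1)/(4C−4)+0.615/C = 1.2831; K_s = 1+0.5/C = 1.0922
F_a = (F_max−F_min)/2 = 553 N; F_m = (F_max+F_min)/2 = 1257 N
τ_a = K_W·8F_aD/(πd³) = 1.2831 × 66.672 = 85.548 MPa
τ_m = K_s·8F_mD/(πd³) = 1.0922 × 151.55 = 165.53 MPa
Soderberg: 1/n_f = τ_a/S_se + τ_m/S_sy = 85.548/215 + 165.53/352 = 0.39790 + 0.47025 = 0.86815
n_f = 1/0.86815 = 1.152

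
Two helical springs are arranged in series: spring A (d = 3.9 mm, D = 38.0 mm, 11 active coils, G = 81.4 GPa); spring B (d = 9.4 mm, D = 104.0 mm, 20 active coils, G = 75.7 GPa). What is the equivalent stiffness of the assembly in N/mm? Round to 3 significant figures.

k_A = Gd⁴/(8D³N_a) = (81.4×10³)(3.9⁴)/(8·38.0³·11) = 3.8999 N/mm
k_B = Gd⁴/(8D³N_a) = (75.7×10³)(9.4⁴)/(8·104.0³·20) = 3.2839 N/mm
Series: 1/k_eq = 1/3.8999 + 1/3.2839 = 0.56094; k_eq = 1.7827 N/mm

1.78 N/mm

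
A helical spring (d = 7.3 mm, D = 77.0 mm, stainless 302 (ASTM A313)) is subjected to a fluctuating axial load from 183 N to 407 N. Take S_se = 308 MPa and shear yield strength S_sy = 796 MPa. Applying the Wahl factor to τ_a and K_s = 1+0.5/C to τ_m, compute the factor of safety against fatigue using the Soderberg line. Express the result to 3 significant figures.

2.48

C = D/d = 77.0/7.3 = 10.5479; K_W = (4C−1)/(4C−4)+0.615/C = 1.1369; K_s = 1+0.5/C = 1.0474
F_a = (F_max−F_min)/2 = 112 N; F_m = (F_max+F_min)/2 = 295 N
τ_a = K_W·8F_aD/(πd³) = 1.1369 × 56.452 = 64.178 MPa
τ_m = K_s·8F_mD/(πd³) = 1.0474 × 148.69 = 155.74 MPa
Soderberg: 1/n_f = τ_a/S_se + τ_m/S_sy = 64.178/308 + 155.74/796 = 0.20837 + 0.19565 = 0.40402
n_f = 1/0.40402 = 2.475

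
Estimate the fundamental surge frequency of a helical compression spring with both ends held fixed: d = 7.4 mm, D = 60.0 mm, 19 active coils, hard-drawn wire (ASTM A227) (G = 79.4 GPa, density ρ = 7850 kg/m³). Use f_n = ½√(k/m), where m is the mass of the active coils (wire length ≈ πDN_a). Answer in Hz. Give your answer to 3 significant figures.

k = Gd⁴/(8D³N_a) = (79.4×10³)(7.4⁴)/(8·60.0³·19) = 7.2519 N/mm = 7251.9 N/m
Wire length L = πDN_a = π·60.0·19 = 3581.4 mm
m = ρ·(πd²/4)·L = 7850 × 43.008×10⁻⁶ m² × 3.5814 m = 1.2091 kg
f_n = ½√(k/m) = 0.5·√(7251.9/1.2091) = 0.5·√(5997.5) = 38.722 Hz

38.7 Hz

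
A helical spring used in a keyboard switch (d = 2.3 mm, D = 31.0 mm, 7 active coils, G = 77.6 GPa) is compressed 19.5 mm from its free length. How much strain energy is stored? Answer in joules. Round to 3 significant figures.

0.247 J

k = Gd⁴/(8D³N_a) = (77.6×10³)(2.3⁴)/(8·31.0³·7) = 1.3017 N/mm
U = ½kδ² = 0.5 × 1.3017 × 19.5² = 247.48 N·mm = 0.24748 J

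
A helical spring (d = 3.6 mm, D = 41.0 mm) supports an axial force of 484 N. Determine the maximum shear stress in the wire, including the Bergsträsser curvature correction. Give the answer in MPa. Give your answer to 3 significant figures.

1210 MPa

Spring index C = D/d = 41.0/3.6 = 11.3889
K_B = (4C+2)/(4C−3) = 47.556/42.556 = 1.1175
τ₀ = 8FD/(πd³) = 8·484·41.0/(π·3.6³) = 158752/146.57 = 1083.1 MPa
τ_max = K·τ₀ = 1.1175 × 1083.1 = 1210.3 MPa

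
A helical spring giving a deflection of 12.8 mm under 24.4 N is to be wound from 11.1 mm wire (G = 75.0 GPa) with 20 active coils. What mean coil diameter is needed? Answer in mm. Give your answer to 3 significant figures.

155 mm

Required rate k = F/δ = 24.4/12.8 = 1.9062 N/mm
D = (Gd⁴/(8N_a·k))^(1/3) = (75.0×10³·11.1⁴/(8·20·1.9062))^(1/3)
  = (3.73296e+06)^(1/3) = 155.1259 mm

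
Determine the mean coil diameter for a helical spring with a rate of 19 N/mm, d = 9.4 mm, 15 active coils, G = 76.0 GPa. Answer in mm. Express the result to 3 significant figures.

D = (Gd⁴/(8N_a·k))^(1/3) = (76.0×10³·9.4⁴/(8·15·19))^(1/3)
  = (260250)^(1/3) = 63.8455 mm

63.8 mm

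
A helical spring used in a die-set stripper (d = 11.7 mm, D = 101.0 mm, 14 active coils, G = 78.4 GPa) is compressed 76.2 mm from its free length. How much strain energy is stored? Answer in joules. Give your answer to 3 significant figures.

k = Gd⁴/(8D³N_a) = (78.4×10³)(11.7⁴)/(8·101.0³·14) = 12.731 N/mm
U = ½kδ² = 0.5 × 12.731 × 76.2² = 36962 N·mm = 36.962 J

37.0 J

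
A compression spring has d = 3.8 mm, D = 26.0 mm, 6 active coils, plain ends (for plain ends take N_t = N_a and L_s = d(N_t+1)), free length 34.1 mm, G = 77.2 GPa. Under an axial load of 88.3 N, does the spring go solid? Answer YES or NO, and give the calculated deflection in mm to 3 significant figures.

NO, δ = 4.63 mm

k = Gd⁴/(8D³N_a) = (77.2×10³)(3.8⁴)/(8·26.0³·6) = 19.081 N/mm
N_t = 6; L_s = 3.8·7 = 26.6 mm; δ_solid = L₀ − L_s = 34.1 − 26.6 = 7.5 mm
δ = F/k = 88.3/19.081 = 4.6278 mm
δ < δ_solid → spring does not go solid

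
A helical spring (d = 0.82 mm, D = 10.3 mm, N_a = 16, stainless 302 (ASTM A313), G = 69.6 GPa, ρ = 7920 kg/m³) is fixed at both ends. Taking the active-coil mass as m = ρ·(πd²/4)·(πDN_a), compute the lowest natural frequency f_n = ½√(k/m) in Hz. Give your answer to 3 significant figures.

k = Gd⁴/(8D³N_a) = (69.6×10³)(0.82⁴)/(8·10.3³·16) = 0.22498 N/mm = 224.98 N/m
Wire length L = πDN_a = π·10.3·16 = 517.73 mm
m = ρ·(πd²/4)·L = 7920 × 0.5281×10⁻⁶ m² × 0.51773 m = 0.0021655 kg
f_n = ½√(k/m) = 0.5·√(224.98/0.0021655) = 0.5·√(1.0389e+05) = 161.16 Hz

161 Hz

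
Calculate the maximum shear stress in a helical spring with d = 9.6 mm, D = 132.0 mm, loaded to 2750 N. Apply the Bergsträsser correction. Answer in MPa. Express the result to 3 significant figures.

1150 MPa

Spring index C = D/d = 132.0/9.6 = 13.7500
K_B = (4C+2)/(4C−3) = 57.000/52.000 = 1.0962
τ₀ = 8FD/(πd³) = 8·2750·132.0/(π·9.6³) = 2.904e+06/2779.5 = 1044.8 MPa
τ_max = K·τ₀ = 1.0962 × 1044.8 = 1145.3 MPa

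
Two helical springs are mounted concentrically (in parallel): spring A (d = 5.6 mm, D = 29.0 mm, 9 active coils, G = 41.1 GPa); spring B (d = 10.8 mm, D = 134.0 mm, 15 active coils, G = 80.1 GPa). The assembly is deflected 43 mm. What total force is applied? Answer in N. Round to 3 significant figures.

1150 N

k_A = Gd⁴/(8D³N_a) = (41.1×10³)(5.6⁴)/(8·29.0³·9) = 23.018 N/mm
k_B = Gd⁴/(8D³N_a) = (80.1×10³)(10.8⁴)/(8·134.0³·15) = 3.7743 N/mm
Parallel: k_eq = 23.018 + 3.7743 = 26.792 N/mm
F = k_eq·δ = 26.792·43 = 1152.1 N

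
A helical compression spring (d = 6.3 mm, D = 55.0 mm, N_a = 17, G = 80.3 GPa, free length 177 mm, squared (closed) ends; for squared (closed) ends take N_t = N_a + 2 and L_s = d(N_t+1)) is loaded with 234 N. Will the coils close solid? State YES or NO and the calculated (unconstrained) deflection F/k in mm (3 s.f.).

k = Gd⁴/(8D³N_a) = (80.3×10³)(6.3⁴)/(8·55.0³·17) = 5.5905 N/mm
N_t = 19; L_s = 6.3·20 = 126 mm; δ_solid = L₀ − L_s = 177 − 126 = 51 mm
δ = F/k = 234/5.5905 = 41.857 mm
δ < δ_solid → spring does not go solid

NO, δ = 41.9 mm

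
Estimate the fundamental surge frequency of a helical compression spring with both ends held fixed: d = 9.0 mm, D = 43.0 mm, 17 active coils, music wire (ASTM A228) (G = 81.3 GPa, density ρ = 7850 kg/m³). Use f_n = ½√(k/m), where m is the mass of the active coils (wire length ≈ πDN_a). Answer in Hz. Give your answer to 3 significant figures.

k = Gd⁴/(8D³N_a) = (81.3×10³)(9.0⁴)/(8·43.0³·17) = 49.331 N/mm = 49331 N/m
Wire length L = πDN_a = π·43.0·17 = 2296.5 mm
m = ρ·(πd²/4)·L = 7850 × 63.617×10⁻⁶ m² × 2.2965 m = 1.1469 kg
f_n = ½√(k/m) = 0.5·√(49331/1.1469) = 0.5·√(43013) = 103.7 Hz

104 Hz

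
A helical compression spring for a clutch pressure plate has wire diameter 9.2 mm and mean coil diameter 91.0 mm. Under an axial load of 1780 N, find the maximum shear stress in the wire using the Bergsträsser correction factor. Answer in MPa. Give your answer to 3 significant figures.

602 MPa

Spring index C = D/d = 91.0/9.2 = 9.8913
K_B = (4C+2)/(4C−3) = 41.565/36.565 = 1.1367
τ₀ = 8FD/(πd³) = 8·1780·91.0/(π·9.2³) = 1.29584e+06/2446.3 = 529.71 MPa
τ_max = K·τ₀ = 1.1367 × 529.71 = 602.14 MPa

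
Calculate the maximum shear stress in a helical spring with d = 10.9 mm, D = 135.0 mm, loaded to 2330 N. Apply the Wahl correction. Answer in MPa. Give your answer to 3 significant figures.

Spring index C = D/d = 135.0/10.9 = 12.3853
K_W = (4C−1)/(4C−4) + 0.615/C = 48.541/45.541 + 0.0497 = 1.1155
τ₀ = 8FD/(πd³) = 8·2330·135.0/(π·10.9³) = 2.5164e+06/4068.5 = 618.52 MPa
τ_max = K·τ₀ = 1.1155 × 618.52 = 689.97 MPa

690 MPa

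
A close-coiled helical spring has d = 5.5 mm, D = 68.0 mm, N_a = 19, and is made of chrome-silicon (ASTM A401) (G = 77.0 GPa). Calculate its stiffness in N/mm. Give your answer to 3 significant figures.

1.47 N/mm

k = Gd⁴/(8D³N_a) = (77.0×10³ × 5.5⁴) / (8 × 68.0³ × 19)
  = 7.04598e+07 / 4.77937e+07 = 1.4743 N/mm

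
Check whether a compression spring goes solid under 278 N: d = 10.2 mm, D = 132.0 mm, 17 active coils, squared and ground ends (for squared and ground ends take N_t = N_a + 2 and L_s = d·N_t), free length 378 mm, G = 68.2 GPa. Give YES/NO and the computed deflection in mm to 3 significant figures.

k = Gd⁴/(8D³N_a) = (68.2×10³)(10.2⁴)/(8·132.0³·17) = 2.3601 N/mm
N_t = 19; L_s = 10.2·19 = 193.8 mm; δ_solid = L₀ − L_s = 378 − 193.8 = 184.2 mm
δ = F/k = 278/2.3601 = 117.79 mm
δ < δ_solid → spring does not go solid

NO, δ = 118 mm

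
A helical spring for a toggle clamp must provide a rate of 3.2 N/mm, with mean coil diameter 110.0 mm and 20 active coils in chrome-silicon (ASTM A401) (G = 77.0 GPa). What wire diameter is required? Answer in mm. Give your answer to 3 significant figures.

d = (8D³N_a·k / G)^(1/4) = (8·110.0³·20·3.2 / (77.0×10³))^0.25
  = (8850.3)^0.25 = 9.6993 mm

9.70 mm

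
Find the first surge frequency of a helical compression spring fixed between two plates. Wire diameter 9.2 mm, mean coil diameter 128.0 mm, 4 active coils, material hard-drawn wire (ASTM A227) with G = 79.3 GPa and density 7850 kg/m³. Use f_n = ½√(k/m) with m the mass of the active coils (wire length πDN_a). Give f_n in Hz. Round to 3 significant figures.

50.2 Hz

k = Gd⁴/(8D³N_a) = (79.3×10³)(9.2⁴)/(8·128.0³·4) = 8.4653 N/mm = 8465.3 N/m
Wire length L = πDN_a = π·128.0·4 = 1608.5 mm
m = ρ·(πd²/4)·L = 7850 × 66.476×10⁻⁶ m² × 1.6085 m = 0.83937 kg
f_n = ½√(k/m) = 0.5·√(8465.3/0.83937) = 0.5·√(10085) = 50.213 Hz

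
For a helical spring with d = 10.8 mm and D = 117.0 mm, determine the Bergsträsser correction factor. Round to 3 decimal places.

C = D/d = 117.0/10.8 = 10.8333
K_B = (4C+2)/(4C−3) = 45.333/40.333 = 1.1240

1.124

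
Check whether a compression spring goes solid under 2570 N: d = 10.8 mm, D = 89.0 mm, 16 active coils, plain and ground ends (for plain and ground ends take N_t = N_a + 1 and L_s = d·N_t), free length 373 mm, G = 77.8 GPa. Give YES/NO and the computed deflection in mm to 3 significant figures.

k = Gd⁴/(8D³N_a) = (77.8×10³)(10.8⁴)/(8·89.0³·16) = 11.73 N/mm
N_t = 17; L_s = 10.8·17 = 183.6 mm; δ_solid = L₀ − L_s = 373 − 183.6 = 189.4 mm
δ = F/k = 2570/11.73 = 219.1 mm
δ ≥ δ_solid → spring goes solid

YES, δ = 219 mm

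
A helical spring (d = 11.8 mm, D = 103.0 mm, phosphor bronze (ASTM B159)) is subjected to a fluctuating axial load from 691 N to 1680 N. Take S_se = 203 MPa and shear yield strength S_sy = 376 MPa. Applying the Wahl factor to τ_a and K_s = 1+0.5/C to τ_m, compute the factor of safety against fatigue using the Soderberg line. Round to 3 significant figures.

1.01

C = D/d = 103.0/11.8 = 8.7288; K_W = (4C−1)/(4C−4)+0.615/C = 1.1675; K_s = 1+0.5/C = 1.0573
F_a = (F_max−F_min)/2 = 494.5 N; F_m = (F_max+F_min)/2 = 1185.5 N
τ_a = K_W·8F_aD/(πd³) = 1.1675 × 78.94 = 92.162 MPa
τ_m = K_s·8F_mD/(πd³) = 1.0573 × 189.25 = 200.09 MPa
Soderberg: 1/n_f = τ_a/S_se + τ_m/S_sy = 92.162/203 + 200.09/376 = 0.45400 + 0.53215 = 0.98615
n_f = 1/0.98615 = 1.014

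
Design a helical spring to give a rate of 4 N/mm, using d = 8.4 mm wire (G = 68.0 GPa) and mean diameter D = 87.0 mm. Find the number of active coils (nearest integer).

16

N_a = Gd⁴/(8D³k) = (68.0×10³ × 8.4⁴)/(8 × 87.0³ × 4)
    = 3.38553e+08 / 2.10721e+07 = 16.07 → 16 coils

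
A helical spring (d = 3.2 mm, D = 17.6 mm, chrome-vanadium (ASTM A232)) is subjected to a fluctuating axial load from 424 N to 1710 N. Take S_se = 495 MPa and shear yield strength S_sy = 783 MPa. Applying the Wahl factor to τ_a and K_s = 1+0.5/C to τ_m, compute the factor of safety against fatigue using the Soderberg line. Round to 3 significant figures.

C = D/d = 17.6/3.2 = 5.5000; K_W = (4C−1)/(4C−4)+0.615/C = 1.2785; K_s = 1+0.5/C = 1.0909
F_a = (F_max−F_min)/2 = 643 N; F_m = (F_max+F_min)/2 = 1067 N
τ_a = K_W·8F_aD/(πd³) = 1.2785 × 879.46 = 1124.4 MPa
τ_m = K_s·8F_mD/(πd³) = 1.0909 × 1459.4 = 1592 MPa
Soderberg: 1/n_f = τ_a/S_se + τ_m/S_sy = 1124.4/495 + 1592/783 = 2.27146 + 2.03327 = 4.3047
n_f = 1/4.3047 = 0.2323

0.232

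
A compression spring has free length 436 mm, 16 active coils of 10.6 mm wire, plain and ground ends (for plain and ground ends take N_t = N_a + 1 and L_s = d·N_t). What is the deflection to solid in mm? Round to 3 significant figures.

256 mm

N_t = 17; L_s = 10.6·17 = 180.2 mm
δ_solid = L₀ − L_s = 436 − 180.2 = 255.8 mm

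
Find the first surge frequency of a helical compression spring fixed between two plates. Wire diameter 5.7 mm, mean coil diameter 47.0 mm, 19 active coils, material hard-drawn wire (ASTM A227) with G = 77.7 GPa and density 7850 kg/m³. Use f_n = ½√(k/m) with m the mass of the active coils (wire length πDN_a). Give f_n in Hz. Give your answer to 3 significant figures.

48.1 Hz

k = Gd⁴/(8D³N_a) = (77.7×10³)(5.7⁴)/(8·47.0³·19) = 5.1974 N/mm = 5197.4 N/m
Wire length L = πDN_a = π·47.0·19 = 2805.4 mm
m = ρ·(πd²/4)·L = 7850 × 25.518×10⁻⁶ m² × 2.8054 m = 0.56197 kg
f_n = ½√(k/m) = 0.5·√(5197.4/0.56197) = 0.5·√(9248.5) = 48.085 Hz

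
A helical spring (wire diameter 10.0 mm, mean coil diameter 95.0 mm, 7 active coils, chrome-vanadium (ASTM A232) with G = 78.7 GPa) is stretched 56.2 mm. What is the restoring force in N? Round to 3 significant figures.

921 N

k = Gd⁴/(8D³N_a) = (78.7×10³)(10.0⁴)/(8·95.0³·7) = 16.391 N/mm
F = k·δ = 16.391 × 56.2 = 921.2 N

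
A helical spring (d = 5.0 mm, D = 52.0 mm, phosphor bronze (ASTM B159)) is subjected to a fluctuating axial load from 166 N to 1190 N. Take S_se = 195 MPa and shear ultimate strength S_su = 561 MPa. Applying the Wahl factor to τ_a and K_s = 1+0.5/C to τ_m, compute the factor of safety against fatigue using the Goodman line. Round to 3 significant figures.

0.222

C = D/d = 52.0/5.0 = 10.4000; K_W = (4C−1)/(4C−4)+0.615/C = 1.1389; K_s = 1+0.5/C = 1.0481
F_a = (F_max−F_min)/2 = 512 N; F_m = (F_max+F_min)/2 = 678 N
τ_a = K_W·8F_aD/(πd³) = 1.1389 × 542.38 = 617.73 MPa
τ_m = K_s·8F_mD/(πd³) = 1.0481 × 718.23 = 752.76 MPa
Goodman: 1/n_f = τ_a/S_se + τ_m/S_su = 617.73/195 + 752.76/561 = 3.16784 + 1.34182 = 4.5097
n_f = 1/4.5097 = 0.2217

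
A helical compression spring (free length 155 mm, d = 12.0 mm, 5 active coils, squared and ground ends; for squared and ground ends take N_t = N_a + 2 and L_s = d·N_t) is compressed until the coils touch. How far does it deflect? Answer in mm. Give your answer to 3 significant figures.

N_t = 7; L_s = 12.0·7 = 84 mm
δ_solid = L₀ − L_s = 155 − 84 = 71 mm

71.0 mm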